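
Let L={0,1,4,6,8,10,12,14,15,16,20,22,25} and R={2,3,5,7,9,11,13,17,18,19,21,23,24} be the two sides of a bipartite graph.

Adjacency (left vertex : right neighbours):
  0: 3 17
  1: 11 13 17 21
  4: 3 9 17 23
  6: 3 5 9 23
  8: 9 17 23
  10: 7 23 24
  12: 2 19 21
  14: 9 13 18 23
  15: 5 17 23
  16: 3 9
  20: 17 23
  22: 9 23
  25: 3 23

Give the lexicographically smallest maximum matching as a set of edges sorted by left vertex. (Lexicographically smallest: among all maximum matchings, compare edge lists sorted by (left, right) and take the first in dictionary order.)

|M| = 9 (so the lex-smallest maximum matching has 9 edges)
process left vertices in ascending order; for each, take the smallest-labelled available neighbour that still permits 9 edges overall, or leave it unmatched if none does
lex-smallest matching: {0-3, 1-11, 4-9, 6-5, 8-17, 10-7, 12-2, 14-13, 15-23}

Lex-smallest maximum matching: {(0,3), (1,11), (4,9), (6,5), (8,17), (10,7), (12,2), (14,13), (15,23)}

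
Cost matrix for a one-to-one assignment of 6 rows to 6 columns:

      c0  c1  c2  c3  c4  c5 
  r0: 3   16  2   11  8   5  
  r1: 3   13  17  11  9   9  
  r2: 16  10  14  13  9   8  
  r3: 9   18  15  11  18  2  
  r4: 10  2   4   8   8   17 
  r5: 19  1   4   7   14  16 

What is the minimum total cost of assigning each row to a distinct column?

Minimum assignment cost: 25

one of 2 optimal assignments: row0→col2 (cost 2), row1→col0 (cost 3), row2→col4 (cost 9), row3→col5 (cost 2), row4→col1 (cost 2), row5→col3 (cost 7)
total = 2 + 3 + 9 + 2 + 2 + 7 = 25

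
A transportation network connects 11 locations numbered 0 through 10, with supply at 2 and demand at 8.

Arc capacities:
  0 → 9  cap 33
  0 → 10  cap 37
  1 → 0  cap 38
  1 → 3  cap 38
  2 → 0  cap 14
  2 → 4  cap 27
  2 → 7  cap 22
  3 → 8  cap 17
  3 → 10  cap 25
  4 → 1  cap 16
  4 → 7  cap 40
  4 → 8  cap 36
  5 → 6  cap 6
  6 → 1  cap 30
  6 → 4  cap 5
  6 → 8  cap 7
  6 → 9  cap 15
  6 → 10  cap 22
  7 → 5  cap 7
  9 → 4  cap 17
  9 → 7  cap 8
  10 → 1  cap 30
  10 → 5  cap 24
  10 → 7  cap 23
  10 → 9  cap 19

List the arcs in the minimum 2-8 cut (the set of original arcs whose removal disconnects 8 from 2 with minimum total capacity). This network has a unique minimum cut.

augment #1: 2→4→8 push 27
augment #2: 2→0→9→4→8 push 9
augment #3: 2→7→5→6→8 push 6
augment #4: 2→0→10→1→3→8 push 5
max flow = 47; residual-reachable set from 2 gives S-side
cut edges (S→T): {(2,0), (2,4), (5,6)} total cap 47

Min-cut arcs: {(2,0), (2,4), (5,6)} (total capacity 47)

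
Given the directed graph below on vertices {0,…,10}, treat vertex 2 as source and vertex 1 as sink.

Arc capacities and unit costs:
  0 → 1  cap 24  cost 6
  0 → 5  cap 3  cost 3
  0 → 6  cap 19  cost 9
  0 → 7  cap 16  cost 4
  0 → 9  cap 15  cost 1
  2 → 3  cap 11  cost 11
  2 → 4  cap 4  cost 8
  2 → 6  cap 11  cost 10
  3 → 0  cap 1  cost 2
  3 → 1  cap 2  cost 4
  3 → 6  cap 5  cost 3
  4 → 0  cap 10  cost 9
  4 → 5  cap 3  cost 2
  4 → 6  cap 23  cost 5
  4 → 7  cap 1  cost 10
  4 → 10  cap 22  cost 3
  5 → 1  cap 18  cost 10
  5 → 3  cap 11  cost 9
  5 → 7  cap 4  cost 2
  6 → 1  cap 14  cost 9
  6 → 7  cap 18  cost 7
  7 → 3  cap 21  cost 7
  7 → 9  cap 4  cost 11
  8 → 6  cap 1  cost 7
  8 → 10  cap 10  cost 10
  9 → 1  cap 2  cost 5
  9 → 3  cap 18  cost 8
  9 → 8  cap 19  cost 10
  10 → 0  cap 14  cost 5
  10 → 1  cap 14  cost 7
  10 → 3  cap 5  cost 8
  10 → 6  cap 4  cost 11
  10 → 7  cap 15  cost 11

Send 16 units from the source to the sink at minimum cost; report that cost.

Minimum cost for 16 units: 292

shortest-cost path #1: 2→3→1 push 2 @ unit cost 15 (adds 30)
shortest-cost path #2: 2→4→10→1 push 4 @ unit cost 18 (adds 72)
shortest-cost path #3: 2→6→1 push 10 @ unit cost 19 (adds 190)
total cost = 292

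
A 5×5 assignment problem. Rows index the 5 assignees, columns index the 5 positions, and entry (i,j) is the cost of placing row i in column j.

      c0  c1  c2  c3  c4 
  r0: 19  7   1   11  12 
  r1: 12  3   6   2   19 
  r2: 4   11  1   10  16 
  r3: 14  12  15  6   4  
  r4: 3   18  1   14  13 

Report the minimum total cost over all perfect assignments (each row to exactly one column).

Minimum assignment cost: 17

optimal assignment: row0→col1 (cost 7), row1→col3 (cost 2), row2→col2 (cost 1), row3→col4 (cost 4), row4→col0 (cost 3)
total = 7 + 2 + 1 + 4 + 3 = 17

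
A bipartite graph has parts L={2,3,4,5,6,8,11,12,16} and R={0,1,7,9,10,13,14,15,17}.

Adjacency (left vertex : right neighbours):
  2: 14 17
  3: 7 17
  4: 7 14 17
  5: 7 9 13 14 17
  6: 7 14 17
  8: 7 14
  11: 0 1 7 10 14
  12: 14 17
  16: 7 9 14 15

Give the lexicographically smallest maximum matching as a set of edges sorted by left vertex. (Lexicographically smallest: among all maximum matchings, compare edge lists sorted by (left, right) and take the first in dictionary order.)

|M| = 6 (so the lex-smallest maximum matching has 6 edges)
process left vertices in ascending order; for each, take the smallest-labelled available neighbour that still permits 6 edges overall, or leave it unmatched if none does
lex-smallest matching: {2-14, 3-7, 4-17, 5-9, 11-0, 16-15}

Lex-smallest maximum matching: {(2,14), (3,7), (4,17), (5,9), (11,0), (16,15)}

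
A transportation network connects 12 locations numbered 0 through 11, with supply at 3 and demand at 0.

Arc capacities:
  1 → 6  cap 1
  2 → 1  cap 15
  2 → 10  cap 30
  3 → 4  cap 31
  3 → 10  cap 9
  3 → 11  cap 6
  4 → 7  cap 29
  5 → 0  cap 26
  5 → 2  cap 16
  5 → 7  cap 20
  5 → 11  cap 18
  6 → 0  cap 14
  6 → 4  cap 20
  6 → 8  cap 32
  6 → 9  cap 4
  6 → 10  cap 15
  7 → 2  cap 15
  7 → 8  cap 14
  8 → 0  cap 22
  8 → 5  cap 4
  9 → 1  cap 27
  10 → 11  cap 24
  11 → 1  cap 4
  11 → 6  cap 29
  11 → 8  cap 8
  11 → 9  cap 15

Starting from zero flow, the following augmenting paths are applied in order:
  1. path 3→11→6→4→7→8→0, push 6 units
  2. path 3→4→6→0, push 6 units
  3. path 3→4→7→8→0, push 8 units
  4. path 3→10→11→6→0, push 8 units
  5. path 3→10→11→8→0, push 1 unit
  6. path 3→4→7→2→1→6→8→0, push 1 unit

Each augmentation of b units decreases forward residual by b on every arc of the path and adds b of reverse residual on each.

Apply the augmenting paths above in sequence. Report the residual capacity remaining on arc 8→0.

Residual capacity of (8,0): 6

after path 1 (3→11→6→4→7→8→0, push 6): res(8,0)=16
after path 2 (3→4→6→0, push 6): res(8,0)=16
after path 3 (3→4→7→8→0, push 8): res(8,0)=8
after path 4 (3→10→11→6→0, push 8): res(8,0)=8
after path 5 (3→10→11→8→0, push 1): res(8,0)=7
after path 6 (3→4→7→2→1→6→8→0, push 1): res(8,0)=6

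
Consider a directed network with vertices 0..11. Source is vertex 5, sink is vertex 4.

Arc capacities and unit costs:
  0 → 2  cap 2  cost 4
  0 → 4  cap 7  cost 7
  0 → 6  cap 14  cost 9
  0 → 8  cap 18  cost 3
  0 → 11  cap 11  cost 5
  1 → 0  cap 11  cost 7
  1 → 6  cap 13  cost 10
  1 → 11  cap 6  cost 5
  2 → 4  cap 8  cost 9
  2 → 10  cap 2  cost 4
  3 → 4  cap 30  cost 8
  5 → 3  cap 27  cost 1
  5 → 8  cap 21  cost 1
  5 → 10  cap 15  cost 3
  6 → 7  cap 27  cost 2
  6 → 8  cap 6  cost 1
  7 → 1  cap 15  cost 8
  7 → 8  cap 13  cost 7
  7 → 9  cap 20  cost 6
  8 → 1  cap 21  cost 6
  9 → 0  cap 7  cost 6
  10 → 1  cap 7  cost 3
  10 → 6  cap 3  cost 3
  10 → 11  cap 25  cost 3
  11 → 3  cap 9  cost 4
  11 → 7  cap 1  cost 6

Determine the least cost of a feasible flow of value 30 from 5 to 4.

Minimum cost for 30 units: 297

shortest-cost path #1: 5→3→4 push 27 @ unit cost 9 (adds 243)
shortest-cost path #2: 5→10→11→3→4 push 3 @ unit cost 18 (adds 54)
total cost = 297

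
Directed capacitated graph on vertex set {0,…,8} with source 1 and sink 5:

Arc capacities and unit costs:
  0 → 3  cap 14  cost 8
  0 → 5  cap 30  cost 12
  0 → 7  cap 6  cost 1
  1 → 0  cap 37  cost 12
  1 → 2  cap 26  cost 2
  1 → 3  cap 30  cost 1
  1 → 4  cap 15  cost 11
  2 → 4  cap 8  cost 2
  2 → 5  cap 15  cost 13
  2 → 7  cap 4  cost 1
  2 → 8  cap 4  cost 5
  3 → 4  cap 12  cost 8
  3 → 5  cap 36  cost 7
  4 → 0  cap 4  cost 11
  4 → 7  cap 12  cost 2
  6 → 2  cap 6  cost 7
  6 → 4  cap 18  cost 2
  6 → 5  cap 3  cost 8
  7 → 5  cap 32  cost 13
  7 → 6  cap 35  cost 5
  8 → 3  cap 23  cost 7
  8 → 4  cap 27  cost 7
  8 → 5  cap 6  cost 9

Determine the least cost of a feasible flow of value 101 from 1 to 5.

shortest-cost path #1: 1→3→5 push 30 @ unit cost 8 (adds 240)
shortest-cost path #2: 1→2→5 push 15 @ unit cost 15 (adds 225)
shortest-cost path #3: 1→2→7→5 push 4 @ unit cost 16 (adds 64)
shortest-cost path #4: 1→2→8→5 push 4 @ unit cost 16 (adds 64)
shortest-cost path #5: 1→2→4→7→5 push 3 @ unit cost 19 (adds 57)
shortest-cost path #6: 1→0→5 push 30 @ unit cost 24 (adds 720)
shortest-cost path #7: 1→4→7→5 push 9 @ unit cost 26 (adds 234)
shortest-cost path #8: 1→0→7→5 push 6 @ unit cost 26 (adds 156)
total cost = 1760

Minimum cost for 101 units: 1760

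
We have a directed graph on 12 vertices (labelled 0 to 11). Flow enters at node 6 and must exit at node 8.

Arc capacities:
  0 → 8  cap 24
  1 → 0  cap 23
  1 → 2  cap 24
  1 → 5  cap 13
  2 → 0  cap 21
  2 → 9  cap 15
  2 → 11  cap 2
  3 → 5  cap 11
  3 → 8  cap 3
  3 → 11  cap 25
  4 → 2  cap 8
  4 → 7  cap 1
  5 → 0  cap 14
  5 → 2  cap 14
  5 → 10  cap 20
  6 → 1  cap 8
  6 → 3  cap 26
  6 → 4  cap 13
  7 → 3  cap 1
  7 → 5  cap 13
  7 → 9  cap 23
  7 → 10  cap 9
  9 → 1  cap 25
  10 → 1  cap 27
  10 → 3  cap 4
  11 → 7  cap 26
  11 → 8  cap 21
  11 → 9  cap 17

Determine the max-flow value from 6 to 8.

Maximum flow value: 43

augment #1: 6→3→8 bottleneck 3, total now 3
augment #2: 6→1→0→8 bottleneck 8, total now 11
augment #3: 6→3→11→8 bottleneck 21, total now 32
augment #4: 6→3→5→0→8 bottleneck 2, total now 34
augment #5: 6→4→2→0→8 bottleneck 8, total now 42
augment #6: 6→4→7→5→0→8 bottleneck 1, total now 43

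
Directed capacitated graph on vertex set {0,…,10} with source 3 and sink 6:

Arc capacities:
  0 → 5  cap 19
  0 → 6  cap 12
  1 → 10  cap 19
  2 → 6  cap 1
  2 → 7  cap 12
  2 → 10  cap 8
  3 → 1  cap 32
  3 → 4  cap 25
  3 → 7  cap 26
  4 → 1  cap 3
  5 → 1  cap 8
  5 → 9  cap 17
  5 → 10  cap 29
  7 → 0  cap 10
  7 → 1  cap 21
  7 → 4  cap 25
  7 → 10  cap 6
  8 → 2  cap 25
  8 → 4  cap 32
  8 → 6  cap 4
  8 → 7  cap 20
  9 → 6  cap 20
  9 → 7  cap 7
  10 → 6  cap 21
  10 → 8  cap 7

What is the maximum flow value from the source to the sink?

augment #1: 3→1→10→6 bottleneck 19, total now 19
augment #2: 3→7→0→6 bottleneck 10, total now 29
augment #3: 3→7→10→6 bottleneck 2, total now 31
augment #4: 3→7→10→8→6 bottleneck 4, total now 35

Maximum flow value: 35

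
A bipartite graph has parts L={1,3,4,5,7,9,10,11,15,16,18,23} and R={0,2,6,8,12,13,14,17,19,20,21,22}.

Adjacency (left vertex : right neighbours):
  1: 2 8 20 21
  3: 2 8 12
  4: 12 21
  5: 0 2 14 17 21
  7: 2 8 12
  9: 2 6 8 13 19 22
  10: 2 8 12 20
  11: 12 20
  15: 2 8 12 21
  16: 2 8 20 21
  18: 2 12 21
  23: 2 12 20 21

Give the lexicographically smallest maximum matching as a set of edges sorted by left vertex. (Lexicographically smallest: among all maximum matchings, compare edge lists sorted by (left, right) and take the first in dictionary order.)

Lex-smallest maximum matching: {(1,2), (3,8), (4,12), (5,0), (9,6), (10,20), (15,21)}

|M| = 7 (so the lex-smallest maximum matching has 7 edges)
process left vertices in ascending order; for each, take the smallest-labelled available neighbour that still permits 7 edges overall, or leave it unmatched if none does
lex-smallest matching: {1-2, 3-8, 4-12, 5-0, 9-6, 10-20, 15-21}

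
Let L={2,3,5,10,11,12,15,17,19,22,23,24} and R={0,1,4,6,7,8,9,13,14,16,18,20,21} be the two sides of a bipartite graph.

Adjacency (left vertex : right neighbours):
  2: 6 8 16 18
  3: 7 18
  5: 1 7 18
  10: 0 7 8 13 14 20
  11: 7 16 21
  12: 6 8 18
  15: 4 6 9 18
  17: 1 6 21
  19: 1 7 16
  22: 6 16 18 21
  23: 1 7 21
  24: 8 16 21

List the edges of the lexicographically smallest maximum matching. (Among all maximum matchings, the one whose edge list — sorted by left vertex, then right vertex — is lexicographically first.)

|M| = 9 (so the lex-smallest maximum matching has 9 edges)
process left vertices in ascending order; for each, take the smallest-labelled available neighbour that still permits 9 edges overall, or leave it unmatched if none does
lex-smallest matching: {2-6, 3-7, 5-1, 10-0, 11-16, 12-8, 15-4, 17-21, 22-18}

Lex-smallest maximum matching: {(2,6), (3,7), (5,1), (10,0), (11,16), (12,8), (15,4), (17,21), (22,18)}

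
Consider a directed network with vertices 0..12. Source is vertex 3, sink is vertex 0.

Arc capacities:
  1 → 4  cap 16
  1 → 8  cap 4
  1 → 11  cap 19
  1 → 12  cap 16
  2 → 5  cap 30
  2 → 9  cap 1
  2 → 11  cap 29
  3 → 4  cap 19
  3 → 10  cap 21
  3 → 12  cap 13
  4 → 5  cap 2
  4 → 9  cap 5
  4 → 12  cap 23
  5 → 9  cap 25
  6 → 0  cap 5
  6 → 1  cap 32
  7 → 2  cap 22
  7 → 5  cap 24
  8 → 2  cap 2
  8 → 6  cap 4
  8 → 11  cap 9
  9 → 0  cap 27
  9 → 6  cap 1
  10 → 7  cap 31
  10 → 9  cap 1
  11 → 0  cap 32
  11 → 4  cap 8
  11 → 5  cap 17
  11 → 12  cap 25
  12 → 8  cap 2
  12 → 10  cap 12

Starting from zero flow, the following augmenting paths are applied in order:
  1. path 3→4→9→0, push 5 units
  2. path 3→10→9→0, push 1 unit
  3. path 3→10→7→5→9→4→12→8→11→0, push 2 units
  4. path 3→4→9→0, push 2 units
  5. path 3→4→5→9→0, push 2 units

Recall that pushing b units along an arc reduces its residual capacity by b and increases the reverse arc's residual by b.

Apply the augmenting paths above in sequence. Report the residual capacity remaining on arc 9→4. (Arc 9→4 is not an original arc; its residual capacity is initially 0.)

after path 1 (3→4→9→0, push 5): res(9,4)=5
after path 2 (3→10→9→0, push 1): res(9,4)=5
after path 3 (3→10→7→5→9→4→12→8→11→0, push 2): res(9,4)=3
after path 4 (3→4→9→0, push 2): res(9,4)=5
after path 5 (3→4→5→9→0, push 2): res(9,4)=5

Residual capacity of (9,4): 5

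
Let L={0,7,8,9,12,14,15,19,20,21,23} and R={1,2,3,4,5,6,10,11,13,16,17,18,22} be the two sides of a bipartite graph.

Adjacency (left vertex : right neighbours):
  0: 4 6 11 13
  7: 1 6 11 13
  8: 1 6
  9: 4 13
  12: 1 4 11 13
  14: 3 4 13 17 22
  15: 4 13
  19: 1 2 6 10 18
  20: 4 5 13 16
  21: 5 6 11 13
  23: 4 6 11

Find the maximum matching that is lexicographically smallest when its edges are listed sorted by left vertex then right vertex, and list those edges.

Lex-smallest maximum matching: {(0,4), (7,1), (8,6), (9,13), (12,11), (14,3), (19,2), (20,16), (21,5)}

|M| = 9 (so the lex-smallest maximum matching has 9 edges)
process left vertices in ascending order; for each, take the smallest-labelled available neighbour that still permits 9 edges overall, or leave it unmatched if none does
lex-smallest matching: {0-4, 7-1, 8-6, 9-13, 12-11, 14-3, 19-2, 20-16, 21-5}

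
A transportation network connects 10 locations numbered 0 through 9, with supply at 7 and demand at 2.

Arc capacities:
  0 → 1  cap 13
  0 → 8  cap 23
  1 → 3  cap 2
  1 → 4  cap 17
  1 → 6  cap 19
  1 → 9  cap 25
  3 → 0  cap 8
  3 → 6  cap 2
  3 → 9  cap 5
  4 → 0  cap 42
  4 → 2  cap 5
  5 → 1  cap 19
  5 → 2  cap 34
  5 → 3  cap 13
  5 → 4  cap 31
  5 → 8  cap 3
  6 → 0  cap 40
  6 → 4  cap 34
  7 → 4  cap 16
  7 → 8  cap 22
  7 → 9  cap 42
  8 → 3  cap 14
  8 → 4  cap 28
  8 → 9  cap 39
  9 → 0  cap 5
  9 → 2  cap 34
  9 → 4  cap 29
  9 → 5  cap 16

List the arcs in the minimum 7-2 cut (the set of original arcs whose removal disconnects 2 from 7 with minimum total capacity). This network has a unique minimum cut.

Min-cut arcs: {(4,2), (9,2), (9,5)} (total capacity 55)

augment #1: 7→4→2 push 5
augment #2: 7→9→2 push 34
augment #3: 7→9→5→2 push 8
augment #4: 7→8→9→5→2 push 8
max flow = 55; residual-reachable set from 7 gives S-side
cut edges (S→T): {(4,2), (9,2), (9,5)} total cap 55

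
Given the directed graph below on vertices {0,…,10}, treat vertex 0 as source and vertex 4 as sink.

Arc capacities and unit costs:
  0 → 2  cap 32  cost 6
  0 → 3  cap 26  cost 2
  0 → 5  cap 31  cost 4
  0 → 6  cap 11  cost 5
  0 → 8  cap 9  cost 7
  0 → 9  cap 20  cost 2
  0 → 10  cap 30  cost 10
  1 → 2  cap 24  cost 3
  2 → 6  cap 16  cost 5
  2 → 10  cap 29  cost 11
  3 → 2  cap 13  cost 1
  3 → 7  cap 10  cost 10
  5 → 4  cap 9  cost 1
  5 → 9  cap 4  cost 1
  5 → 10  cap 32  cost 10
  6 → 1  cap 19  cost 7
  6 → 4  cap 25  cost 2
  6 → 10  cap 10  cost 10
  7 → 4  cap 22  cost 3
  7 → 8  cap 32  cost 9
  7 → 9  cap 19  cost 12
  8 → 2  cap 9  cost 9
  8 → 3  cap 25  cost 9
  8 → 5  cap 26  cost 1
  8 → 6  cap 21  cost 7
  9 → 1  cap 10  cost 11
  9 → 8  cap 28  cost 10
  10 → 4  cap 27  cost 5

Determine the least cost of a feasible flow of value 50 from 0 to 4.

shortest-cost path #1: 0→5→4 push 9 @ unit cost 5 (adds 45)
shortest-cost path #2: 0→6→4 push 11 @ unit cost 7 (adds 77)
shortest-cost path #3: 0→3→2→6→4 push 13 @ unit cost 10 (adds 130)
shortest-cost path #4: 0→2→6→4 push 1 @ unit cost 13 (adds 13)
shortest-cost path #5: 0→3→7→4 push 10 @ unit cost 15 (adds 150)
shortest-cost path #6: 0→10→4 push 6 @ unit cost 15 (adds 90)
total cost = 505

Minimum cost for 50 units: 505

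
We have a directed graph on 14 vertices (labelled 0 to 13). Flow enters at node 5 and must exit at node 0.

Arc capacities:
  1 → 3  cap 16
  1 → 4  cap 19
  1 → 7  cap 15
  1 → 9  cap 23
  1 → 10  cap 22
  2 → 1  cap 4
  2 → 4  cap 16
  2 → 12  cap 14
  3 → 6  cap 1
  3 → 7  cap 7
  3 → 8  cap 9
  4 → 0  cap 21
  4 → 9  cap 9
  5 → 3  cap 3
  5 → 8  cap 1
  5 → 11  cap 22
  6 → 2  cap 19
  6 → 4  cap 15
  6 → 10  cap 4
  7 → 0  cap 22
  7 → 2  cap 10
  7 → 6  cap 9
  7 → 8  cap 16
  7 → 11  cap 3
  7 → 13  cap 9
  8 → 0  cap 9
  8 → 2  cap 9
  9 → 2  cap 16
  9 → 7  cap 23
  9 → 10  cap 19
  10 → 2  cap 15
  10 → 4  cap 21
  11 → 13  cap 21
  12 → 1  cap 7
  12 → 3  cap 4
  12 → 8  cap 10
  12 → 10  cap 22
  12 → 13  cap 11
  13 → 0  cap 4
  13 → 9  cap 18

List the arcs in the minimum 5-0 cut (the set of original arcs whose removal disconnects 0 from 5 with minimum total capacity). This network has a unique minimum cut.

Min-cut arcs: {(5,3), (5,8), (11,13)} (total capacity 25)

augment #1: 5→8→0 push 1
augment #2: 5→3→7→0 push 3
augment #3: 5→11→13→0 push 4
augment #4: 5→11→13→9→7→0 push 17
max flow = 25; residual-reachable set from 5 gives S-side
cut edges (S→T): {(5,3), (5,8), (11,13)} total cap 25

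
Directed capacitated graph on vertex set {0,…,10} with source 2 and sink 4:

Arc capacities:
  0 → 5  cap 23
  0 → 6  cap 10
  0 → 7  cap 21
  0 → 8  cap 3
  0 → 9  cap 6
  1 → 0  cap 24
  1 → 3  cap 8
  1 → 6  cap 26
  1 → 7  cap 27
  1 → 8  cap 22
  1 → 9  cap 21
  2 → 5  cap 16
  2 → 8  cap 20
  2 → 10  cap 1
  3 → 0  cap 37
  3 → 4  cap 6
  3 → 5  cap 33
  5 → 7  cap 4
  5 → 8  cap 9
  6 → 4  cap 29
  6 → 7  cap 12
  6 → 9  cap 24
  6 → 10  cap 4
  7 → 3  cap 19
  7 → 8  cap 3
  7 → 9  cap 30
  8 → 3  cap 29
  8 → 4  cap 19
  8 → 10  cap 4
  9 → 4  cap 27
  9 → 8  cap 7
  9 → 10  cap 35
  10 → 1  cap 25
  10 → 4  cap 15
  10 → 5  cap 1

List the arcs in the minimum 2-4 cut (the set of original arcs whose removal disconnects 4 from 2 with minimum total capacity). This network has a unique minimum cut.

augment #1: 2→8→4 push 19
augment #2: 2→10→4 push 1
augment #3: 2→8→3→4 push 1
augment #4: 2→5→7→3→4 push 4
augment #5: 2→5→8→3→4 push 1
augment #6: 2→5→8→10→4 push 4
augment #7: 2→5→8→3→0→6→4 push 4
max flow = 34; residual-reachable set from 2 gives S-side
cut edges (S→T): {(2,8), (2,10), (5,7), (5,8)} total cap 34

Min-cut arcs: {(2,8), (2,10), (5,7), (5,8)} (total capacity 34)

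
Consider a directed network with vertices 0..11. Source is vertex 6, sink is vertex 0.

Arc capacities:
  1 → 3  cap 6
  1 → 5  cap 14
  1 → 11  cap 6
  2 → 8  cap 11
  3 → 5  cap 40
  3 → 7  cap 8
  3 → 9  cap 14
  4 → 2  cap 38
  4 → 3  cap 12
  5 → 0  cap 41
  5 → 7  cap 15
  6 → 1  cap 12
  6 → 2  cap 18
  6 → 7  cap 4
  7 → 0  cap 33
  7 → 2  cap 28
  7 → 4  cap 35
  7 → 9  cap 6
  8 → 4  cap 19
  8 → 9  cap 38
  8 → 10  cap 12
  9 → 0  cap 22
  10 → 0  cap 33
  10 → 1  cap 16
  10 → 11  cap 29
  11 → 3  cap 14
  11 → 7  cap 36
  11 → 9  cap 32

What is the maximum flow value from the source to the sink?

augment #1: 6→7→0 bottleneck 4, total now 4
augment #2: 6→1→5→0 bottleneck 12, total now 16
augment #3: 6→2→8→9→0 bottleneck 11, total now 27

Maximum flow value: 27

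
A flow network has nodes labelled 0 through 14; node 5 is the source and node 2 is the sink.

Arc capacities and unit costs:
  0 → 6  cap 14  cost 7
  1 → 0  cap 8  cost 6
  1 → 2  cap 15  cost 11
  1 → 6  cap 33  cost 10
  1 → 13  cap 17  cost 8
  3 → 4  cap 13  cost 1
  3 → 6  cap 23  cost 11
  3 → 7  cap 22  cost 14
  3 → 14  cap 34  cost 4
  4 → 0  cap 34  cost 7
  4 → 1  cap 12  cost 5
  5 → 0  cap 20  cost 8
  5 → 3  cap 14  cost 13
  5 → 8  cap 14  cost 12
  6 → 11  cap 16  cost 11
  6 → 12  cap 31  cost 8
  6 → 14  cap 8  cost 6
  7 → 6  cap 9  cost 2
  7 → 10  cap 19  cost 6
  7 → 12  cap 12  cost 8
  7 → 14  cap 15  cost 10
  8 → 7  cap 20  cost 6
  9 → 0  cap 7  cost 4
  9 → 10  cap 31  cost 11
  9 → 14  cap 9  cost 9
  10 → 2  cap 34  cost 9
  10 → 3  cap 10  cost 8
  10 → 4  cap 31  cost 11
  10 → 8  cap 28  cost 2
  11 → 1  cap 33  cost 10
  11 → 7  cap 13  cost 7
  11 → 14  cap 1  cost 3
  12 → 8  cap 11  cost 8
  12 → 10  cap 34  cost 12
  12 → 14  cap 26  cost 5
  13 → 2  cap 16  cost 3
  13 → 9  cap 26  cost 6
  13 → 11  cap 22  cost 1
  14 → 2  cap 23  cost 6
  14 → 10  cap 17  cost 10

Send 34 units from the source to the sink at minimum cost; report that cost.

Minimum cost for 34 units: 934

shortest-cost path #1: 5→3→14→2 push 14 @ unit cost 23 (adds 322)
shortest-cost path #2: 5→0→6→14→2 push 8 @ unit cost 27 (adds 216)
shortest-cost path #3: 5→8→7→10→2 push 12 @ unit cost 33 (adds 396)
total cost = 934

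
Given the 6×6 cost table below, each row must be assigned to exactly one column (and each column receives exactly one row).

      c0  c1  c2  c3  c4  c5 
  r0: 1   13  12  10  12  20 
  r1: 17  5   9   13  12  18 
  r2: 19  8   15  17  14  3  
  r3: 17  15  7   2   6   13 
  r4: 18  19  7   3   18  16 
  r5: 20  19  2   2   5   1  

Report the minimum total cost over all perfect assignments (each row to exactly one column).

Minimum assignment cost: 20

optimal assignment: row0→col0 (cost 1), row1→col1 (cost 5), row2→col5 (cost 3), row3→col4 (cost 6), row4→col3 (cost 3), row5→col2 (cost 2)
total = 1 + 5 + 3 + 6 + 3 + 2 = 20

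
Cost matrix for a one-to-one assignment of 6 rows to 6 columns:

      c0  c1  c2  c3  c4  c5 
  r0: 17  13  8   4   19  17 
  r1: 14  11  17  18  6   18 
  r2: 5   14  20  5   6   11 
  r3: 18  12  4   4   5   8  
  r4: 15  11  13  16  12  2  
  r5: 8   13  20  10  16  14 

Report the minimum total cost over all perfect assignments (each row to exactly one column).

optimal assignment: row0→col3 (cost 4), row1→col4 (cost 6), row2→col0 (cost 5), row3→col2 (cost 4), row4→col5 (cost 2), row5→col1 (cost 13)
total = 4 + 6 + 5 + 4 + 2 + 13 = 34

Minimum assignment cost: 34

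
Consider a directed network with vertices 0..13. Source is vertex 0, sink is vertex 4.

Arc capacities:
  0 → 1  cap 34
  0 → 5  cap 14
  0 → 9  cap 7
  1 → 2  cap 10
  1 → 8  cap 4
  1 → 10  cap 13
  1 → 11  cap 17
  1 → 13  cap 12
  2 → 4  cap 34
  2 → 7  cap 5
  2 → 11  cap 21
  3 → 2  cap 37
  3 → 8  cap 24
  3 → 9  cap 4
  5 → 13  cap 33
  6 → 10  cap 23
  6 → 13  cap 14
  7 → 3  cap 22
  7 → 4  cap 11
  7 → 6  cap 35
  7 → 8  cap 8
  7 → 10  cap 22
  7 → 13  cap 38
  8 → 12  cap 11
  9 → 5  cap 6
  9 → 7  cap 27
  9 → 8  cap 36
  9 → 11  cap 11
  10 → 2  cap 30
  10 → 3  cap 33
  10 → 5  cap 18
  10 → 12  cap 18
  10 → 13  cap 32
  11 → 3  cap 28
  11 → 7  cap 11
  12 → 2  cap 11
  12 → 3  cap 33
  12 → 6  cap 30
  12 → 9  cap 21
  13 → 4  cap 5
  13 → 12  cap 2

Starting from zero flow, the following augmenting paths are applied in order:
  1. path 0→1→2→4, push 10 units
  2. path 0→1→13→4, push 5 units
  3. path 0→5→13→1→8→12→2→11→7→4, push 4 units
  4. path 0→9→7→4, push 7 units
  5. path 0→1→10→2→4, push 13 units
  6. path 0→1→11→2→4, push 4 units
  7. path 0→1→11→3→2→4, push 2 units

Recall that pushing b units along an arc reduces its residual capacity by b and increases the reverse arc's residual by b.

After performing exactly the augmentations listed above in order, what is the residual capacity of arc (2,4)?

Residual capacity of (2,4): 5

after path 1 (0→1→2→4, push 10): res(2,4)=24
after path 2 (0→1→13→4, push 5): res(2,4)=24
after path 3 (0→5→13→1→8→12→2→11→7→4, push 4): res(2,4)=24
after path 4 (0→9→7→4, push 7): res(2,4)=24
after path 5 (0→1→10→2→4, push 13): res(2,4)=11
after path 6 (0→1→11→2→4, push 4): res(2,4)=7
after path 7 (0→1→11→3→2→4, push 2): res(2,4)=5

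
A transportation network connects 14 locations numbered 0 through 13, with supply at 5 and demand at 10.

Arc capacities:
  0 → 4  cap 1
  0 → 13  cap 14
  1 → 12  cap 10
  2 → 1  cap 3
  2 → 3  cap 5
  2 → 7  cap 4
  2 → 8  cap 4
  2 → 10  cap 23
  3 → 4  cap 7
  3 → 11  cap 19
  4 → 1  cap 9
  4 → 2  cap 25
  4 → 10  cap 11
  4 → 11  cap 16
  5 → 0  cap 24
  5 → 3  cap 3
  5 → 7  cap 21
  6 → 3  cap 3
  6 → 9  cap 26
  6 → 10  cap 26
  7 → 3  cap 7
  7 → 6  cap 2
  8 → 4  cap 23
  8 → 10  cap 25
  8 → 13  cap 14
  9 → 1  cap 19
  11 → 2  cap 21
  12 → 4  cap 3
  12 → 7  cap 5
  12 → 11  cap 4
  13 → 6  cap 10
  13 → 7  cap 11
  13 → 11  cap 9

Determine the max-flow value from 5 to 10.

augment #1: 5→0→4→10 bottleneck 1, total now 1
augment #2: 5→3→4→10 bottleneck 3, total now 4
augment #3: 5→7→6→10 bottleneck 2, total now 6
augment #4: 5→0→13→6→10 bottleneck 10, total now 16
augment #5: 5→7→3→4→10 bottleneck 4, total now 20
augment #6: 5→0→13→11→2→10 bottleneck 4, total now 24
augment #7: 5→7→3→11→2→10 bottleneck 3, total now 27

Maximum flow value: 27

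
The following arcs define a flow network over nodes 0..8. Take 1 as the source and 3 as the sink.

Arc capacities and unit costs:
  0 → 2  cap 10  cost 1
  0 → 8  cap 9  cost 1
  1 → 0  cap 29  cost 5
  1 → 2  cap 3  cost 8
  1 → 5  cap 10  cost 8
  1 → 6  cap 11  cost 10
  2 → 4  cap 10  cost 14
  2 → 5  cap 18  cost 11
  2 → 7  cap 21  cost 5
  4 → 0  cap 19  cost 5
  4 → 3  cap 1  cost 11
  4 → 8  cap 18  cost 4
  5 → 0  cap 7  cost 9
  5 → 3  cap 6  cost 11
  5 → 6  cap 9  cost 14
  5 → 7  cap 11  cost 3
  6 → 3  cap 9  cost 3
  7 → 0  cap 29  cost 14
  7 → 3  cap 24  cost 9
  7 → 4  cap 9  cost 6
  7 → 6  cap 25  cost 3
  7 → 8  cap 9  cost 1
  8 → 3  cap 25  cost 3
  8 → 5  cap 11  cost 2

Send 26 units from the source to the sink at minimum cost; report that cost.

Minimum cost for 26 units: 318

shortest-cost path #1: 1→0→8→3 push 9 @ unit cost 9 (adds 81)
shortest-cost path #2: 1→6→3 push 9 @ unit cost 13 (adds 117)
shortest-cost path #3: 1→5→7→8→3 push 8 @ unit cost 15 (adds 120)
total cost = 318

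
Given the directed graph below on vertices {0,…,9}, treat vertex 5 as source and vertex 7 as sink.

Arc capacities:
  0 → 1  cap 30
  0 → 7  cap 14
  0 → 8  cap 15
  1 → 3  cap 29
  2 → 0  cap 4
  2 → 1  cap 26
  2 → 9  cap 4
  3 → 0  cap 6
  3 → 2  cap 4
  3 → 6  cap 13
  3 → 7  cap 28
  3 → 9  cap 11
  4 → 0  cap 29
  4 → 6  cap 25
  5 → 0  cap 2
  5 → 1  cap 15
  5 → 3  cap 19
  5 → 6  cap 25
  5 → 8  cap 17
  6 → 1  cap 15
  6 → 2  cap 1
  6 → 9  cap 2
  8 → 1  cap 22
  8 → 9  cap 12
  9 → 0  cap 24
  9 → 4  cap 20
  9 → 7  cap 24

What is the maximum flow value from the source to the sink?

augment #1: 5→0→7 bottleneck 2, total now 2
augment #2: 5→3→7 bottleneck 19, total now 21
augment #3: 5→1→3→7 bottleneck 9, total now 30
augment #4: 5→6→9→7 bottleneck 2, total now 32
augment #5: 5→8→9→7 bottleneck 12, total now 44
augment #6: 5→1→3→0→7 bottleneck 6, total now 50
augment #7: 5→6→2→0→7 bottleneck 1, total now 51
augment #8: 5→6→1→3→9→7 bottleneck 10, total now 61
augment #9: 5→6→1→3→2→0→7 bottleneck 3, total now 64
augment #10: 5→6→1→3→9→0→7 bottleneck 1, total now 65

Maximum flow value: 65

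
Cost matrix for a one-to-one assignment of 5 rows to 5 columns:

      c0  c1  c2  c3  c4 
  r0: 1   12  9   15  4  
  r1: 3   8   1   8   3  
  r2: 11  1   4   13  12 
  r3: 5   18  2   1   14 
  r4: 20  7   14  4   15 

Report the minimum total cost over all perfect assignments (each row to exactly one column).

optimal assignment: row0→col0 (cost 1), row1→col4 (cost 3), row2→col1 (cost 1), row3→col2 (cost 2), row4→col3 (cost 4)
total = 1 + 3 + 1 + 2 + 4 = 11

Minimum assignment cost: 11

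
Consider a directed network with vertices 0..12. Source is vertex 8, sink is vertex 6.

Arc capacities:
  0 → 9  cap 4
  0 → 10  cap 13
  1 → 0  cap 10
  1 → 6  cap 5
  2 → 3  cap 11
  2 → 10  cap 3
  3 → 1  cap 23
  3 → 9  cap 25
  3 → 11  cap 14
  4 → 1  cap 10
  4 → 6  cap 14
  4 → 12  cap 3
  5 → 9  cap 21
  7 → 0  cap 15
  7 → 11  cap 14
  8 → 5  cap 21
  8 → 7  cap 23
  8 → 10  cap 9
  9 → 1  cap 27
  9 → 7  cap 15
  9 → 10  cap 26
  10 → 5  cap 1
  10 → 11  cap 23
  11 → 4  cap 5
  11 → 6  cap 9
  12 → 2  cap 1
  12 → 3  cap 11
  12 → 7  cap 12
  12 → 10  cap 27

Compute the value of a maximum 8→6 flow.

augment #1: 8→7→11→6 bottleneck 9, total now 9
augment #2: 8→5→9→1→6 bottleneck 5, total now 14
augment #3: 8→7→11→4→6 bottleneck 5, total now 19

Maximum flow value: 19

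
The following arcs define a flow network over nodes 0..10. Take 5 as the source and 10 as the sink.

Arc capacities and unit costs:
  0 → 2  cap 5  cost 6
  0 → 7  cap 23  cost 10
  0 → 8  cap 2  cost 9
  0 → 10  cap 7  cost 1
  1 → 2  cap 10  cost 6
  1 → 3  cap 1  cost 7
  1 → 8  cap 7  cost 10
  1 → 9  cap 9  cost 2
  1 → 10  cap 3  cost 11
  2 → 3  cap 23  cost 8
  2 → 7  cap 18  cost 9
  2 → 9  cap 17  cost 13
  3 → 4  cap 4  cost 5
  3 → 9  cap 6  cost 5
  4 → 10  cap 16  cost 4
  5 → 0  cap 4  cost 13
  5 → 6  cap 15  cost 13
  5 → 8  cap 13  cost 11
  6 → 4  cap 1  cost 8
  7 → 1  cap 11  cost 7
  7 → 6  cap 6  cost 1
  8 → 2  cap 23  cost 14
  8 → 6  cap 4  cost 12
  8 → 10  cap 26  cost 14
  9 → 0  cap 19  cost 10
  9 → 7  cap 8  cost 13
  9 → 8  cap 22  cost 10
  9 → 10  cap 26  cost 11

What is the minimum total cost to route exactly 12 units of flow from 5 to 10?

shortest-cost path #1: 5→0→10 push 4 @ unit cost 14 (adds 56)
shortest-cost path #2: 5→8→10 push 8 @ unit cost 25 (adds 200)
total cost = 256

Minimum cost for 12 units: 256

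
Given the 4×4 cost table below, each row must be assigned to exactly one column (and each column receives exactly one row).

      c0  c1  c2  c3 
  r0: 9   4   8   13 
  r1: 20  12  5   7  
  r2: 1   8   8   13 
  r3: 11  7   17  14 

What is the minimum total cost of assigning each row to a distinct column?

Minimum assignment cost: 23

optimal assignment: row0→col2 (cost 8), row1→col3 (cost 7), row2→col0 (cost 1), row3→col1 (cost 7)
total = 8 + 7 + 1 + 7 = 23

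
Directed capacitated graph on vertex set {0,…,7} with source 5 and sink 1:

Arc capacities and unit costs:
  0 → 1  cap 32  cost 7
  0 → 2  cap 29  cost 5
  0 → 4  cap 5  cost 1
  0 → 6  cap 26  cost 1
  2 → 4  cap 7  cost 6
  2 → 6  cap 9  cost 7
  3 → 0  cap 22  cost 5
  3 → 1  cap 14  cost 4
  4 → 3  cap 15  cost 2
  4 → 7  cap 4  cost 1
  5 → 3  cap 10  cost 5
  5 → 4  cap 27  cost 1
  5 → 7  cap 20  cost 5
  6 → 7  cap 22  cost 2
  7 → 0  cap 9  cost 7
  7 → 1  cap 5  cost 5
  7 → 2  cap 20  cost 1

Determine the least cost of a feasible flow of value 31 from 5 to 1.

shortest-cost path #1: 5→4→7→1 push 4 @ unit cost 7 (adds 28)
shortest-cost path #2: 5→4→3→1 push 14 @ unit cost 7 (adds 98)
shortest-cost path #3: 5→7→1 push 1 @ unit cost 10 (adds 10)
shortest-cost path #4: 5→4→3→0→1 push 1 @ unit cost 15 (adds 15)
shortest-cost path #5: 5→3→0→1 push 10 @ unit cost 17 (adds 170)
shortest-cost path #6: 5→7→0→1 push 1 @ unit cost 19 (adds 19)
total cost = 340

Minimum cost for 31 units: 340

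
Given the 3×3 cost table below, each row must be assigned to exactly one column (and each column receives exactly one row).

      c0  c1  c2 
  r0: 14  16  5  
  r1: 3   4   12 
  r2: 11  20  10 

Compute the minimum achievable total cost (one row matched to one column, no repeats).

Minimum assignment cost: 20

optimal assignment: row0→col2 (cost 5), row1→col1 (cost 4), row2→col0 (cost 11)
total = 5 + 4 + 11 = 20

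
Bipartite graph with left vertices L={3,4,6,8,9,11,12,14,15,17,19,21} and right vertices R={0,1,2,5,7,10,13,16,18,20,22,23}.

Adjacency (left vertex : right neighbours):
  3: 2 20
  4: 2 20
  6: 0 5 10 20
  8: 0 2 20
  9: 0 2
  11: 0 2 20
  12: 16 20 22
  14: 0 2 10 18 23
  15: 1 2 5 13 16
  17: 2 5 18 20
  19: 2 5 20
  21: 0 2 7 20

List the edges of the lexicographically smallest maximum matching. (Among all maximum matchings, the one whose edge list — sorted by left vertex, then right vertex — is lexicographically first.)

Lex-smallest maximum matching: {(3,2), (4,20), (6,10), (8,0), (12,16), (14,23), (15,1), (17,18), (19,5), (21,7)}

|M| = 10 (so the lex-smallest maximum matching has 10 edges)
process left vertices in ascending order; for each, take the smallest-labelled available neighbour that still permits 10 edges overall, or leave it unmatched if none does
lex-smallest matching: {3-2, 4-20, 6-10, 8-0, 12-16, 14-23, 15-1, 17-18, 19-5, 21-7}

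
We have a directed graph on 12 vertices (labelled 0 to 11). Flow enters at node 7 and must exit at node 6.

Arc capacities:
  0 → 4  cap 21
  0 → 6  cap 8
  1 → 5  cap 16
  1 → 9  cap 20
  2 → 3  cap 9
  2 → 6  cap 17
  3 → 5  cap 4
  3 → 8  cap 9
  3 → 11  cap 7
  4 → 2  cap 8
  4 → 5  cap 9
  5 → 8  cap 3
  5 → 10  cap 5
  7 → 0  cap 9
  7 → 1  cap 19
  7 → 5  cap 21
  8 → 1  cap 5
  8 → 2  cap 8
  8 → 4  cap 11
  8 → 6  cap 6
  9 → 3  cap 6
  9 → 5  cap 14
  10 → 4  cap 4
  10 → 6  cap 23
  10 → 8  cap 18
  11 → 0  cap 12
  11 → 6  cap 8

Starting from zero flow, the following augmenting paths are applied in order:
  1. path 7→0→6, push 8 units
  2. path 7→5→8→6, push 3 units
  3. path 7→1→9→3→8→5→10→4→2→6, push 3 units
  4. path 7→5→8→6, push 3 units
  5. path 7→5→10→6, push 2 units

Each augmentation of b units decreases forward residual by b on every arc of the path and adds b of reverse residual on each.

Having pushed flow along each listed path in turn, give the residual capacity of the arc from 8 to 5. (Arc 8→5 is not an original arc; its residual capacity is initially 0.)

Residual capacity of (8,5): 3

after path 1 (7→0→6, push 8): res(8,5)=0
after path 2 (7→5→8→6, push 3): res(8,5)=3
after path 3 (7→1→9→3→8→5→10→4→2→6, push 3): res(8,5)=0
after path 4 (7→5→8→6, push 3): res(8,5)=3
after path 5 (7→5→10→6, push 2): res(8,5)=3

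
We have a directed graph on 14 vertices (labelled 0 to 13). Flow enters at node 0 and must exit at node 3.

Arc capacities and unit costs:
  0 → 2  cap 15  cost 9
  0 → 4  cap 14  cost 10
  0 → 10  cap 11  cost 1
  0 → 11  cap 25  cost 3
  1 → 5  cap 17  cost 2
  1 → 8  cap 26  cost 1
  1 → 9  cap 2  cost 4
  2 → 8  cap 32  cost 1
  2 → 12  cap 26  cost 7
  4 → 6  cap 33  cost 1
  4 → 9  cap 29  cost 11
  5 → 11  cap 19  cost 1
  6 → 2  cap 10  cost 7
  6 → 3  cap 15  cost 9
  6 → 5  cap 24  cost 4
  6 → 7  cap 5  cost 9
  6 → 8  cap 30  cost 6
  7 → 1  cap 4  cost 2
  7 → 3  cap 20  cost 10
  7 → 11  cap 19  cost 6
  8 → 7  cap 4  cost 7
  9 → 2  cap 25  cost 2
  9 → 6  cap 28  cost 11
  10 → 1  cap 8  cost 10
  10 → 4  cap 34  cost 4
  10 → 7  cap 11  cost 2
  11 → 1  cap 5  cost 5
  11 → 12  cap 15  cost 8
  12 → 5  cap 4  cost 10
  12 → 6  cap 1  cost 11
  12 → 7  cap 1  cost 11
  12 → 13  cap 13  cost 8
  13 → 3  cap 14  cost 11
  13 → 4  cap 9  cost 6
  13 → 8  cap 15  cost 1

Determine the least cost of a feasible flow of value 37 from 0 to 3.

Minimum cost for 37 units: 767

shortest-cost path #1: 0→10→7→3 push 11 @ unit cost 13 (adds 143)
shortest-cost path #2: 0→4→6→3 push 14 @ unit cost 20 (adds 280)
shortest-cost path #3: 0→11→1→8→7→3 push 4 @ unit cost 26 (adds 104)
shortest-cost path #4: 0→11→12→13→3 push 8 @ unit cost 30 (adds 240)
total cost = 767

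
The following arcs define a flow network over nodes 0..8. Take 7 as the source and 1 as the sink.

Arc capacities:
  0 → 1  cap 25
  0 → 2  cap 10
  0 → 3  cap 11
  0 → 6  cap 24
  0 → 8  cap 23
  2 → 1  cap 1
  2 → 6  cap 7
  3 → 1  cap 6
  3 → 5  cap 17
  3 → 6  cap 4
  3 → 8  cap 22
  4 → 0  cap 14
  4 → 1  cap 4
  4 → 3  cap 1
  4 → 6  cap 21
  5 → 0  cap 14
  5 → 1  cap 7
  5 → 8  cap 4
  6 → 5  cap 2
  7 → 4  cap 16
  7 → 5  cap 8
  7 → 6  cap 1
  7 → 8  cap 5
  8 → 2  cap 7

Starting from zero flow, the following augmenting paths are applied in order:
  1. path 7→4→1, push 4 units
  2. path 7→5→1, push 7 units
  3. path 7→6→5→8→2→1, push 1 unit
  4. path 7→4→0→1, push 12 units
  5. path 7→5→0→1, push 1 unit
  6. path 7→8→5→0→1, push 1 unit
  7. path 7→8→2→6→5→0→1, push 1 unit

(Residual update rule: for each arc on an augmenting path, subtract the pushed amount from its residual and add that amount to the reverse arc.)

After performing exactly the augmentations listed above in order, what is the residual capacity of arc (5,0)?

after path 1 (7→4→1, push 4): res(5,0)=14
after path 2 (7→5→1, push 7): res(5,0)=14
after path 3 (7→6→5→8→2→1, push 1): res(5,0)=14
after path 4 (7→4→0→1, push 12): res(5,0)=14
after path 5 (7→5→0→1, push 1): res(5,0)=13
after path 6 (7→8→5→0→1, push 1): res(5,0)=12
after path 7 (7→8→2→6→5→0→1, push 1): res(5,0)=11

Residual capacity of (5,0): 11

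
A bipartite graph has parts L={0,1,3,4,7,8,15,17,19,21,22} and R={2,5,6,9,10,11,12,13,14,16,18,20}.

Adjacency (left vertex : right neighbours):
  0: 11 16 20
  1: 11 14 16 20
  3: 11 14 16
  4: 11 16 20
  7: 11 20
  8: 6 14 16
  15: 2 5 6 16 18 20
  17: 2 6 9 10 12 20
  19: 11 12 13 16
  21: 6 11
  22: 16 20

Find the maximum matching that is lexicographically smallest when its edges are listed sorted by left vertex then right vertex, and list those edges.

|M| = 8 (so the lex-smallest maximum matching has 8 edges)
process left vertices in ascending order; for each, take the smallest-labelled available neighbour that still permits 8 edges overall, or leave it unmatched if none does
lex-smallest matching: {0-11, 1-14, 3-16, 4-20, 8-6, 15-2, 17-9, 19-12}

Lex-smallest maximum matching: {(0,11), (1,14), (3,16), (4,20), (8,6), (15,2), (17,9), (19,12)}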